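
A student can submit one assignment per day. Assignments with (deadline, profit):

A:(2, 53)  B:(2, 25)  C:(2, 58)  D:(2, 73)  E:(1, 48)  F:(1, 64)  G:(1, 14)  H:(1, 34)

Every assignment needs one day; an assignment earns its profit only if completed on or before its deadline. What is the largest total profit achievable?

Profit order: D=73 F=64 C=58 A=53 E=48 H=34 B=25 G=14
Assign: D→slot 2, F→slot 1, C skipped, A skipped, E skipped, H skipped, B skipped, G skipped.
Slots: [1:F] [2:D]
Profit = 64 + 73 = 137

137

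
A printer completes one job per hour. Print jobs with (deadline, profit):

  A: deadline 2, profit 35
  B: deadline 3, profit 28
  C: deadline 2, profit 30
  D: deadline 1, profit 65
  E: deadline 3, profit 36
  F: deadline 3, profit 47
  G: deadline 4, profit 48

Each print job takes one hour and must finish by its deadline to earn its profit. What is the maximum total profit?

Take jobs in profit order; each goes to the latest open slot no later than its deadline.
By profit: D(d1,65), G(d4,48), F(d3,47), E(d3,36), A(d2,35), C(d2,30), B(d3,28)
D→slot 1; G→slot 4; F→slot 3; E→slot 2; A skipped; C skipped; B skipped.
Profit = 65 + 36 + 47 + 48 = 196

196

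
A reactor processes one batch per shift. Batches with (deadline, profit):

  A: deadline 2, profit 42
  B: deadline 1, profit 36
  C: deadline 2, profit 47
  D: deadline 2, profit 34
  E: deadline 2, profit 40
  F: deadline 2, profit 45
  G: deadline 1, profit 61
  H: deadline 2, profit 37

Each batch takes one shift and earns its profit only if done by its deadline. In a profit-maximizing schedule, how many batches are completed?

2

Sort by profit descending; place each in the latest free slot ≤ its deadline.
By profit: G(d1,61), C(d2,47), F(d2,45), A(d2,42), E(d2,40), H(d2,37), B(d1,36), D(d2,34)
G→slot 1; C→slot 2; F skipped; A skipped; E skipped; H skipped; B skipped; D skipped.
2 of 8 scheduled.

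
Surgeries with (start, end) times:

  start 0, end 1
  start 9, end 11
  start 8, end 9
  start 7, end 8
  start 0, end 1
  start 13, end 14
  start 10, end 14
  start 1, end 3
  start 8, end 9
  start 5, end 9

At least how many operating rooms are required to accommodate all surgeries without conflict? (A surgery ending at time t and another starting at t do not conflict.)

Events (time:±→running): 0:+→1 0:+→2 1:-→1 1:-→0 1:+→1 3:-→0 5:+→1 7:+→2 8:-→1 8:+→2 8:+→3 … peak 3.

3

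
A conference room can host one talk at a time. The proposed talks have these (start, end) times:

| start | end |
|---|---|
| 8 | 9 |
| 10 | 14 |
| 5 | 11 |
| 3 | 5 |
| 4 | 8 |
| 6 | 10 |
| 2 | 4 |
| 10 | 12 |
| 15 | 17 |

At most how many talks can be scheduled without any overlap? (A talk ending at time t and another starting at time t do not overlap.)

Sorted by end: (2,4)  (3,5)  (4,8)  (8,9)  (6,10)  (5,11)  (10,12)  (10,14)  (15,17)
take (2,4); take (4,8); take (8,9); skip (5,11); take (10,12); skip (10,14); take (15,17).
Selected 5 talks.

5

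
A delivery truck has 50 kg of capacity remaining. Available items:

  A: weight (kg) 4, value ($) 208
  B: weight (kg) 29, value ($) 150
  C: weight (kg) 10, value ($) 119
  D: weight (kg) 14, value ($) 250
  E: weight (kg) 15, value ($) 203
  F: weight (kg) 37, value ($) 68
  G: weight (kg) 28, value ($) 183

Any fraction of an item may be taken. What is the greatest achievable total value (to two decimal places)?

Sort by value per unit weight and fill in that order.
Ratios (sorted): A 52.00, D 17.86, E 13.53, C 11.90, G 6.54, B 5.17, F 1.84
take A (4 @ 208); take D (14 @ 250); take E (15 @ 203); take C (10 @ 119); take 7/28 of G → 45.75. Capacity used 50/50.
Total value = 825.75

825.75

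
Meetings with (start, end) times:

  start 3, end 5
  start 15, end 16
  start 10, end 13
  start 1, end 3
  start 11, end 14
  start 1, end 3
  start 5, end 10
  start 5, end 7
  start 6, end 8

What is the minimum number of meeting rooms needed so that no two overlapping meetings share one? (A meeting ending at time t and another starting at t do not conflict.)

3

Count concurrent intervals with a sweep; the peak is the room count.
starts: [1, 1, 3, 5, 5, 6, 10, 11, 15]
ends:   [3, 3, 5, 7, 8, 10, 13, 14, 16]
s1→1 s1→2 e3→1 e3→0 s3→1 e5→0 s5→1 s5→2 s6→3  — peak 3.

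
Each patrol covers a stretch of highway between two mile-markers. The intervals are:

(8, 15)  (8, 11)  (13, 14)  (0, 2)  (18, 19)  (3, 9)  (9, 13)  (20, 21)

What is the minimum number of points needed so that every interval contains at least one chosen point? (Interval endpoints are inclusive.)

5

By right end: [0,2]  [3,9]  [8,11]  [9,13]  [13,14]  [8,15]  [18,19]  [20,21]
[0,2] uncovered → point at 2; [3,9] uncovered → point at 9; [13,14] uncovered → point at 14; [18,19] uncovered → point at 19; [20,21] uncovered → point at 21.
Points: 2, 9, 14, 19, 21 (5 total).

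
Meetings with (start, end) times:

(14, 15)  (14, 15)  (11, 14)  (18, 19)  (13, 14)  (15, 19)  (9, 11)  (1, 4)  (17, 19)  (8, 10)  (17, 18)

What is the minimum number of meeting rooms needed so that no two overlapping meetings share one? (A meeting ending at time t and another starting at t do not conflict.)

Events (time:±→running): 1:+→1 4:-→0 8:+→1 9:+→2 10:-→1 11:-→0 11:+→1 13:+→2 14:-→1 14:-→0 14:+→1 14:+→2 15:-→1 15:-→0 15:+→1 17:+→2 17:+→3 … peak 3.

3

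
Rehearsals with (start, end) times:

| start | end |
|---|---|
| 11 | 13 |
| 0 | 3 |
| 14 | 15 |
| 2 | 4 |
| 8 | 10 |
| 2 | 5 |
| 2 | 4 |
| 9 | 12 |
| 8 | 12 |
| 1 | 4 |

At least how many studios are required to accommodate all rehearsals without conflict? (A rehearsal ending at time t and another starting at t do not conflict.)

starts: [0, 1, 2, 2, 2, 8, 8, 9, 11, 14]
ends:   [3, 4, 4, 4, 5, 10, 12, 12, 13, 15]
s0→1 s1→2 s2→3 s2→4 s2→5  — peak 5.

5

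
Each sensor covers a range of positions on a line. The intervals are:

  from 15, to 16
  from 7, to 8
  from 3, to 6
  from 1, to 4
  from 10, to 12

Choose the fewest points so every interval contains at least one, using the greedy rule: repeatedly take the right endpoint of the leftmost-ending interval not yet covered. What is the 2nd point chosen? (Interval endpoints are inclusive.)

8

Process intervals by earliest right end; each time one isn't hit yet, stab at its right endpoint.
By right end: [1,4]  [3,6]  [7,8]  [10,12]  [15,16]
[1,4] uncovered → point at 4; [7,8] uncovered → point at 8; [10,12] uncovered → point at 12; [15,16] uncovered → point at 16.
Points: 4, 8, 12, 16 (4 total).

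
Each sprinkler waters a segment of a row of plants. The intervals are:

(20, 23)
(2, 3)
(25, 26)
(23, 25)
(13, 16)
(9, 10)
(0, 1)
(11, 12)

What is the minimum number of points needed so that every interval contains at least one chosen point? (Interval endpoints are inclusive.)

Process intervals by earliest right end; each time one isn't hit yet, stab at its right endpoint.
Sorted: [0,1] [2,3] [9,10] [11,12] [13,16] [20,23] [23,25] [25,26]
{[0,1]} hit by 1; {[2,3]} hit by 3; {[9,10]} hit by 10; {[11,12]} hit by 12; {[13,16]} hit by 16; {[20,23],[23,25]} hit by 23; {[25,26]} hit by 26.
Points: 1, 3, 10, 12, 16, 23, 26 (7 total).

7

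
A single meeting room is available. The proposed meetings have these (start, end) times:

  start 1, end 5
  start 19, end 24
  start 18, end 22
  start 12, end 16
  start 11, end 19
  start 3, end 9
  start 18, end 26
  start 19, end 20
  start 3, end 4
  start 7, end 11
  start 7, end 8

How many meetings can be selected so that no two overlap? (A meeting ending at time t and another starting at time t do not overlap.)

4

Sort by end time and greedily take each interval whose start is ≥ the last chosen end.
Sorted by end: (3,4)  (1,5)  (7,8)  (3,9)  (7,11)  (12,16)  (11,19)  (19,20)  (18,22)  (19,24)  (18,26)
take (3,4); take (7,8); skip (7,11); take (12,16); skip (11,19); take (19,20); skip (19,24).
Selected 4 meetings.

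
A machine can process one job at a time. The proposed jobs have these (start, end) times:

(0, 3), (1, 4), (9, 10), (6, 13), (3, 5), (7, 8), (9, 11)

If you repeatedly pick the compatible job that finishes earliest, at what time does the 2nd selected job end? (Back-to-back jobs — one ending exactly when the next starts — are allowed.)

Greedy by earliest finish: after sorting by end time, pick each interval compatible with the last pick.
Sorted by end: (0,3)  (1,4)  (3,5)  (7,8)  (9,10)  (9,11)  (6,13)
take (0,3); take (3,5); take (7,8); take (9,10).
Selected: (0,3) (3,5) (7,8) (9,10)

5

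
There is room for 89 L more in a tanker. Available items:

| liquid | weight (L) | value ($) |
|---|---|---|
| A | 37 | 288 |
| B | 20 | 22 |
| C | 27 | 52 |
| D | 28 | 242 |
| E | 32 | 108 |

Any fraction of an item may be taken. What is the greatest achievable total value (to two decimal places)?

Greedy by value/weight ratio, highest first.
Order: D (242/28=8.64) > A (288/37=7.78) > E (108/32=3.38) > C (52/27=1.93) > B (22/20=1.10)
Fill: take D (28 @ 242) → take A (37 @ 288) → take 24/32 of E → 81.00; 89/89 used.
Total value = 611.00

611.00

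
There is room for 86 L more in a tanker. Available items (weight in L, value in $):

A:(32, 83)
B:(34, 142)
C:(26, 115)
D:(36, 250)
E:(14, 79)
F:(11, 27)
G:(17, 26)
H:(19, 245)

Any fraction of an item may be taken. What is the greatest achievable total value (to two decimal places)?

Sort by value per unit weight and fill in that order.
Ratios (sorted): H 12.89, D 6.94, E 5.64, C 4.42, B 4.18, A 2.59, F 2.45, G 1.53
take H (19 @ 245); take D (36 @ 250); take E (14 @ 79); take 17/26 of C → 75.19. Capacity used 86/86.
Total value = 649.19

649.19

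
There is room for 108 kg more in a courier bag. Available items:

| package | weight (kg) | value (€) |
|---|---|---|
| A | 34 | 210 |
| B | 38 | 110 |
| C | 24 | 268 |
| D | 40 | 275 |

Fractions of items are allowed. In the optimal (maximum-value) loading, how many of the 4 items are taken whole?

Ratios (sorted): C 11.17, D 6.88, A 6.18, B 2.89
take C (24 @ 268); take D (40 @ 275); take A (34 @ 210); take 10/38 of B → 28.95. Capacity used 108/108.
3 item(s) taken whole; one partial (take 10/38 of B).

3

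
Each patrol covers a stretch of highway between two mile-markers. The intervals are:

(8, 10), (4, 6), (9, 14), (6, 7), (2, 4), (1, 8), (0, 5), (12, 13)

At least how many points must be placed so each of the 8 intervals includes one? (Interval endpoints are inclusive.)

4

Sorted: [2,4] [0,5] [4,6] [6,7] [1,8] [8,10] [12,13] [9,14]
{[2,4],[0,5],[4,6]} hit by 4; {[6,7],[1,8]} hit by 7; {[8,10]} hit by 10; {[12,13],[9,14]} hit by 13.
Points: 4, 7, 10, 13 (4 total).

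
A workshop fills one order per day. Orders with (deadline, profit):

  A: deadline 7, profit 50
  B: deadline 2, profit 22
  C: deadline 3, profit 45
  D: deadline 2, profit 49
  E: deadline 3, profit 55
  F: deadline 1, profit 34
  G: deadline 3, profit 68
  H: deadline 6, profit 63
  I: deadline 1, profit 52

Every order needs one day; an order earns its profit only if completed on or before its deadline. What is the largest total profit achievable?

Profit order: G=68 H=63 E=55 I=52 A=50 D=49 C=45 F=34 B=22
Assign: G→slot 3, H→slot 6, E→slot 2, I→slot 1, A→slot 7, D skipped, C skipped, F skipped, B skipped.
Slots: [1:I] [2:E] [3:G] [6:H] [7:A]
Profit = 52 + 55 + 68 + 63 + 50 = 288

288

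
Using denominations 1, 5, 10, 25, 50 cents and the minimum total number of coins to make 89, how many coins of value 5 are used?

0

Use the largest denomination that fits, subtract, and repeat.
89 = 1×50 + 1×25 + 1×10 + 4×1
Count of 5: 0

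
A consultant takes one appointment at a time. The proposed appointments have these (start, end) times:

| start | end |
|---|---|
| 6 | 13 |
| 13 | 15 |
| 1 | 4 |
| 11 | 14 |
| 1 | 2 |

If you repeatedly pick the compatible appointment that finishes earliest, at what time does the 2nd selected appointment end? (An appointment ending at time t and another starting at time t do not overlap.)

Greedy by earliest finish: after sorting by end time, pick each interval compatible with the last pick.
By end time: (1,2), (1,4), (6,13), (11,14), (13,15).
Pick (1,2); next start ≥ 2 → (6,13); next start ≥ 13 → (13,15).
Selected: (1,2) (6,13) (13,15)

13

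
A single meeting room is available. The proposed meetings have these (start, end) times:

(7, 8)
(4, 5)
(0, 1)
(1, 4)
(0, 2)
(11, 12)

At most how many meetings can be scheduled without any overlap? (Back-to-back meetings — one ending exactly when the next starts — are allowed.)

5

By end time: (0,1), (0,2), (1,4), (4,5), (7,8), (11,12).
Pick (0,1); next start ≥ 1 → (1,4); next start ≥ 4 → (4,5); next start ≥ 5 → (7,8); next start ≥ 8 → (11,12).
Selected 5 meetings.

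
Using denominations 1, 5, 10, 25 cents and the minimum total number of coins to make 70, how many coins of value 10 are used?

70 = 2×25 + 2×10
Count of 10: 2

2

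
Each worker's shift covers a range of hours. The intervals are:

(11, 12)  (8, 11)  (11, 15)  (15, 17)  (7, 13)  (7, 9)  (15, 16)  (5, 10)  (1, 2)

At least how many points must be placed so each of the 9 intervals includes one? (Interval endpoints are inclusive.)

Sort by right endpoint; whenever an interval is uncovered, place a point at its right end.
Sorted: [1,2] [7,9] [5,10] [8,11] [11,12] [7,13] [11,15] [15,16] [15,17]
{[1,2]} hit by 2; {[7,9],[5,10],[8,11]} hit by 9; {[11,12],[7,13],[11,15]} hit by 12; {[15,16],[15,17]} hit by 16.
Points: 2, 9, 12, 16 (4 total).

4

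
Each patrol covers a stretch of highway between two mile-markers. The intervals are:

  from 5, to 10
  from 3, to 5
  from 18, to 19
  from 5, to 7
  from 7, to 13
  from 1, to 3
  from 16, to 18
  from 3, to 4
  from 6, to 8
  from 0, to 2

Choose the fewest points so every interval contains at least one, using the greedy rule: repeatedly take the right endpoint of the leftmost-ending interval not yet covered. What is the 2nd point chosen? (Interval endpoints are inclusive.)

4

Process intervals by earliest right end; each time one isn't hit yet, stab at its right endpoint.
By right end: [0,2]  [1,3]  [3,4]  [3,5]  [5,7]  [6,8]  [5,10]  [7,13]  [16,18]  [18,19]
[0,2] uncovered → point at 2; [3,4] uncovered → point at 4; [5,7] uncovered → point at 7; [16,18] uncovered → point at 18.
Points: 2, 4, 7, 18 (4 total).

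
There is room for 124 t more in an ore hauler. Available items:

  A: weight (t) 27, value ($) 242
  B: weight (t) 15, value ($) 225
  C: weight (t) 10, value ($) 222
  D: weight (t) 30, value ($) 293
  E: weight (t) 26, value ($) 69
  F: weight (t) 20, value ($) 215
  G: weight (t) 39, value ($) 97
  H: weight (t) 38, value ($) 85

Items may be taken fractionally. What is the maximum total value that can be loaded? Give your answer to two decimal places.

1255.38

Sort by value per unit weight and fill in that order.
Order: C (222/10=22.20) > B (225/15=15.00) > F (215/20=10.75) > D (293/30=9.77) > A (242/27=8.96) > E (69/26=2.65) > G (97/39=2.49) > H (85/38=2.24)
Fill: take C (10 @ 222) → take B (15 @ 225) → take F (20 @ 215) → take D (30 @ 293) → take A (27 @ 242) → take 22/26 of E → 58.38; 124/124 used.
Total value = 1255.38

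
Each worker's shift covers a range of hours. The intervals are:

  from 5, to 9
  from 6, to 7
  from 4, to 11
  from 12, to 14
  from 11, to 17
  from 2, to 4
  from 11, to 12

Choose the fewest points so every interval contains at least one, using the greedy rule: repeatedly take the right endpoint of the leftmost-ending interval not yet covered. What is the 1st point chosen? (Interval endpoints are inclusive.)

Sorted: [2,4] [6,7] [5,9] [4,11] [11,12] [12,14] [11,17]
{[2,4]} hit by 4; {[6,7],[5,9],[4,11]} hit by 7; {[11,12],[12,14],[11,17]} hit by 12.
Points: 4, 7, 12 (3 total).

4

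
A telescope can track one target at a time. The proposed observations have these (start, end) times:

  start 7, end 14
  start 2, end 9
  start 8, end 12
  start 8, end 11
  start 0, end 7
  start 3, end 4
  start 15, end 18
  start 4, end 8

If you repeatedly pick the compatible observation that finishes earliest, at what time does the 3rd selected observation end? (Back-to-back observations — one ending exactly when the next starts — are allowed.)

Greedy by earliest finish: after sorting by end time, pick each interval compatible with the last pick.
By end time: (3,4), (0,7), (4,8), (2,9), (8,11), (8,12), (7,14), (15,18).
Pick (3,4); next start ≥ 4 → (4,8); next start ≥ 8 → (8,11); next start ≥ 11 → (15,18).
Selected: (3,4) (4,8) (8,11) (15,18)

11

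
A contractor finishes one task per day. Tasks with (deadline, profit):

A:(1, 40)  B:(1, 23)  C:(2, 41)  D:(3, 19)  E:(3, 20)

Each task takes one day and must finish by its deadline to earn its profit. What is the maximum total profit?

Profit order: C=41 A=40 B=23 E=20 D=19
Assign: C→slot 2, A→slot 1, B skipped, E→slot 3, D skipped.
Slots: [1:A] [2:C] [3:E]
Profit = 40 + 41 + 20 = 101

101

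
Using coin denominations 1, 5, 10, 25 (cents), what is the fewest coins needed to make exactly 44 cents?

44 = 1×25 + 1×10 + 1×5 + 4×1
Total coins = 1 + 1 + 1 + 4 = 7

7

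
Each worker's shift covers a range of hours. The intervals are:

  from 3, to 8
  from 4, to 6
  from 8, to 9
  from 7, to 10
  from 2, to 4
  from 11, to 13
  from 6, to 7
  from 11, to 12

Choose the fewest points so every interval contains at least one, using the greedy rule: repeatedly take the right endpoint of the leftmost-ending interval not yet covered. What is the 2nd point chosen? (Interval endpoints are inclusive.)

7

By right end: [2,4]  [4,6]  [6,7]  [3,8]  [8,9]  [7,10]  [11,12]  [11,13]
[2,4] uncovered → point at 4; [6,7] uncovered → point at 7; [8,9] uncovered → point at 9; [11,12] uncovered → point at 12.
Points: 4, 7, 9, 12 (4 total).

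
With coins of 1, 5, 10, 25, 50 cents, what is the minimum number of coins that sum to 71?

4

71 = 1×50 + 2×10 + 1×1
Total coins = 1 + 2 + 1 = 4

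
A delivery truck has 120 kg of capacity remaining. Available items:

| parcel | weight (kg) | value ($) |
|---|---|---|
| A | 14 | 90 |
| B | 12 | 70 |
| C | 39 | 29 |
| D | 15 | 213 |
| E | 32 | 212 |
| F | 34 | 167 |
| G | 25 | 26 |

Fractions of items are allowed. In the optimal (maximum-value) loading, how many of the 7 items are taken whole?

5

Ratios (sorted): D 14.20, E 6.62, A 6.43, B 5.83, F 4.91, G 1.04, C 0.74
take D (15 @ 213); take E (32 @ 212); take A (14 @ 90); take B (12 @ 70); take F (34 @ 167); take 13/25 of G → 13.52. Capacity used 120/120.
5 item(s) taken whole; one partial (take 13/25 of G).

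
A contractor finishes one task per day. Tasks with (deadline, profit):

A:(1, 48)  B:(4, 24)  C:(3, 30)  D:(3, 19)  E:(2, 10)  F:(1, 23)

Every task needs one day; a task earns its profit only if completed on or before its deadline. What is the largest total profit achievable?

121

Sort by profit descending; place each in the latest free slot ≤ its deadline.
By profit: A(d1,48), C(d3,30), B(d4,24), F(d1,23), D(d3,19), E(d2,10)
A→slot 1; C→slot 3; B→slot 4; F skipped; D→slot 2; E skipped.
Profit = 48 + 19 + 30 + 24 = 121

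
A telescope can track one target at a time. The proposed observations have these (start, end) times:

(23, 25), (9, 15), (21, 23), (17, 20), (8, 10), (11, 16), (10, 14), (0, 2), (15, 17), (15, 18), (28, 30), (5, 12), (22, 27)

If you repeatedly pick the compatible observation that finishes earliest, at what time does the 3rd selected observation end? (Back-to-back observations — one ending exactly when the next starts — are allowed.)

14

By end time: (0,2), (8,10), (5,12), (10,14), (9,15), (11,16), (15,17), (15,18), (17,20), (21,23), (23,25), (22,27), (28,30).
Pick (0,2); next start ≥ 2 → (8,10); next start ≥ 10 → (10,14); next start ≥ 14 → (15,17); next start ≥ 17 → (17,20); next start ≥ 20 → (21,23); next start ≥ 23 → (23,25); next start ≥ 25 → (28,30).
Selected: (0,2) (8,10) (10,14) (15,17) (17,20) (21,23) (23,25) (28,30)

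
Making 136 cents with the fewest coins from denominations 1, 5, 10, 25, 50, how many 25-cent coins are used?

136 = 2×50 + 1×25 + 1×10 + 1×1
Count of 25: 1

1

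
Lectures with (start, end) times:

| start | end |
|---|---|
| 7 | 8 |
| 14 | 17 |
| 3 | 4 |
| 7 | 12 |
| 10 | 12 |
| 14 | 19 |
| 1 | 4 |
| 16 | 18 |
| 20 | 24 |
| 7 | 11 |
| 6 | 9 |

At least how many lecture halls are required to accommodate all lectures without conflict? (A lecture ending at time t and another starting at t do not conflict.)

starts: [1, 3, 6, 7, 7, 7, 10, 14, 14, 16, 20]
ends:   [4, 4, 8, 9, 11, 12, 12, 17, 18, 19, 24]
s1→1 s3→2 e4→1 e4→0 s6→1 s7→2 s7→3 s7→4  — peak 4.

4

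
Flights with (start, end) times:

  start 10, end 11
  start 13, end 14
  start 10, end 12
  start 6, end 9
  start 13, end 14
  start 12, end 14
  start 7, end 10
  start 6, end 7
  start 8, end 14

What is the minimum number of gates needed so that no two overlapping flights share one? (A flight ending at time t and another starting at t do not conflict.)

Events (time:±→running): 6:+→1 6:+→2 7:-→1 7:+→2 8:+→3 9:-→2 10:-→1 10:+→2 10:+→3 11:-→2 12:-→1 12:+→2 13:+→3 13:+→4 … peak 4.

4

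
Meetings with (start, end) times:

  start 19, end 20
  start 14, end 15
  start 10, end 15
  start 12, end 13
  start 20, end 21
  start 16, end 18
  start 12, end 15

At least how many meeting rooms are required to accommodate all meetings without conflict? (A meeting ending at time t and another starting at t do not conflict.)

The answer is the maximum number of intervals overlapping at any instant.
Events (time:±→running): 10:+→1 12:+→2 12:+→3 … peak 3.

3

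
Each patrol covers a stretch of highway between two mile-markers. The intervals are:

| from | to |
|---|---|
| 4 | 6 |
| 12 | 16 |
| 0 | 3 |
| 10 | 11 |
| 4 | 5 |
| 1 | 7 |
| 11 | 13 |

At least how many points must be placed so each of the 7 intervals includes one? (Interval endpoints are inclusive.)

4

Sorted: [0,3] [4,5] [4,6] [1,7] [10,11] [11,13] [12,16]
{[0,3]} hit by 3; {[4,5],[4,6],[1,7]} hit by 5; {[10,11],[11,13]} hit by 11; {[12,16]} hit by 16.
Points: 3, 5, 11, 16 (4 total).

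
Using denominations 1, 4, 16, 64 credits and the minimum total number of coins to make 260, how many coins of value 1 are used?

0

Greedy: take as many of the largest coin as possible, then repeat with the remainder.
260 = 4×64 + 1×4
Count of 1: 0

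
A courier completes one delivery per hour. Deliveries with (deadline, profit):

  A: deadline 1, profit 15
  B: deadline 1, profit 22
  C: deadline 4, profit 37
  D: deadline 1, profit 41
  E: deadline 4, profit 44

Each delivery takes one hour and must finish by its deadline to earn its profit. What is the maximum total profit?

122

Take jobs in profit order; each goes to the latest open slot no later than its deadline.
Profit order: E=44 D=41 C=37 B=22 A=15
Assign: E→slot 4, D→slot 1, C→slot 3, B skipped, A skipped.
Slots: [1:D] [3:C] [4:E]
Profit = 41 + 37 + 44 = 122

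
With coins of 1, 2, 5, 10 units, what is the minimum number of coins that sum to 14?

3

Use the largest denomination that fits, subtract, and repeat.
14 = 1×10 + 2×2
Total coins = 1 + 2 = 3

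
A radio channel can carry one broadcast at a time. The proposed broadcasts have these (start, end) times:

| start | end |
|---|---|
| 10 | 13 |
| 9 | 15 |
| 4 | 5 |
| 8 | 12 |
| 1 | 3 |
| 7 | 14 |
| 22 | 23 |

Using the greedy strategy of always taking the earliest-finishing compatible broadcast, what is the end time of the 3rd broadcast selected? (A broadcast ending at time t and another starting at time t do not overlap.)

12

Sort by end time and greedily take each interval whose start is ≥ the last chosen end.
Sorted by end: (1,3)  (4,5)  (8,12)  (10,13)  (7,14)  (9,15)  (22,23)
take (1,3); take (4,5); take (8,12); skip (7,14); take (22,23).
Selected: (1,3) (4,5) (8,12) (22,23)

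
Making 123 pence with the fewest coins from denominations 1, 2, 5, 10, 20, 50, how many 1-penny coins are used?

1

123 − 2×50→23 − 1×20→3 − 1×2→1 − 1×1→0
Count of 1: 1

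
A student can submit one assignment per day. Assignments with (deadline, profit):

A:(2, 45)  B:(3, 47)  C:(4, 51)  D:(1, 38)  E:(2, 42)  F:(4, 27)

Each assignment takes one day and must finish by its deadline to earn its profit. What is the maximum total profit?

By profit: C(d4,51), B(d3,47), A(d2,45), E(d2,42), D(d1,38), F(d4,27)
C→slot 4; B→slot 3; A→slot 2; E→slot 1; D skipped; F skipped.
Profit = 42 + 45 + 47 + 51 = 185

185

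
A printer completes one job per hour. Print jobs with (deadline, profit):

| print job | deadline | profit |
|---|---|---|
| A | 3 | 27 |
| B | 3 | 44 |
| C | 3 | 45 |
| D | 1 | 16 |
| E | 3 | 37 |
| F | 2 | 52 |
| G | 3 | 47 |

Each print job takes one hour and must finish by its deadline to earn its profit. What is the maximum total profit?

144

Profit order: F=52 G=47 C=45 B=44 E=37 A=27 D=16
Assign: F→slot 2, G→slot 3, C→slot 1, B skipped, E skipped, A skipped, D skipped.
Slots: [1:C] [2:F] [3:G]
Profit = 45 + 52 + 47 = 144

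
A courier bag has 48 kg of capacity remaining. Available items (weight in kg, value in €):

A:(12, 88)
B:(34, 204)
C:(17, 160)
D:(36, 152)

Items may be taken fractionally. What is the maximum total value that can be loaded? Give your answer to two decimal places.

362.00

Sort by value per unit weight and fill in that order.
Ratios (sorted): C 9.41, A 7.33, B 6.00, D 4.22
take C (17 @ 160); take A (12 @ 88); take 19/34 of B → 114.00. Capacity used 48/48.
Total value = 362.00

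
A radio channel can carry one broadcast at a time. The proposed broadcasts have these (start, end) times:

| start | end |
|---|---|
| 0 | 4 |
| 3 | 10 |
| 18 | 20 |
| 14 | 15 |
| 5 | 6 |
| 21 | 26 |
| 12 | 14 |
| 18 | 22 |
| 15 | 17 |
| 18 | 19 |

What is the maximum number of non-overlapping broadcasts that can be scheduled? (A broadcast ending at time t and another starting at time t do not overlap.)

7

Sorted by end: (0,4)  (5,6)  (3,10)  (12,14)  (14,15)  (15,17)  (18,19)  (18,20)  (18,22)  (21,26)
take (0,4); take (5,6); take (12,14); take (14,15); take (15,17); take (18,19); take (21,26).
Selected 7 broadcasts.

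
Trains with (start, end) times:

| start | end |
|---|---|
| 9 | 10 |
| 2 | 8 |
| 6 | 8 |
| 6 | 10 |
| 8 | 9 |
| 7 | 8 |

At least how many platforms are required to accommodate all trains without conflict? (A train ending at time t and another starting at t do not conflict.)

starts: [2, 6, 6, 7, 8, 9]
ends:   [8, 8, 8, 9, 10, 10]
s2→1 s6→2 s6→3 s7→4  — peak 4.

4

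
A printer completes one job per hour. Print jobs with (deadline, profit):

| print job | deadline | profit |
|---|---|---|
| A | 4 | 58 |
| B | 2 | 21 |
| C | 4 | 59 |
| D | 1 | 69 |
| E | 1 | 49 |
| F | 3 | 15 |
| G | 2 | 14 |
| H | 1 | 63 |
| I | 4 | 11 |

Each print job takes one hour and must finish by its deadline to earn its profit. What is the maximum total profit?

207

Profit order: D=69 H=63 C=59 A=58 E=49 B=21 F=15 G=14 I=11
Assign: D→slot 1, H skipped, C→slot 4, A→slot 3, E skipped, B→slot 2, F skipped, G skipped, I skipped.
Slots: [1:D] [2:B] [3:A] [4:C]
Profit = 69 + 21 + 58 + 59 = 207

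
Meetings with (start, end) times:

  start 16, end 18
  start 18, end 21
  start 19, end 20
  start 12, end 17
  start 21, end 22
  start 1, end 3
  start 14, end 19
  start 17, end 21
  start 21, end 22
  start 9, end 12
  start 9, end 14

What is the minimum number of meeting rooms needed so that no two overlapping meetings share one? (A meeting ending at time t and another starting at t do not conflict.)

The answer is the maximum number of intervals overlapping at any instant.
Events (time:±→running): 1:+→1 3:-→0 9:+→1 9:+→2 12:-→1 12:+→2 14:-→1 14:+→2 16:+→3 … peak 3.

3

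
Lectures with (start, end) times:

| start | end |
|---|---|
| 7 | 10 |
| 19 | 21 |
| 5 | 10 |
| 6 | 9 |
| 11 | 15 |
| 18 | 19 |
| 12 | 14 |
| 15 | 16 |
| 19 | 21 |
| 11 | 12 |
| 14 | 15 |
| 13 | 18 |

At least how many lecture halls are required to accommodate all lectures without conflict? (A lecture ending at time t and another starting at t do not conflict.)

3

Events (time:±→running): 5:+→1 6:+→2 7:+→3 … peak 3.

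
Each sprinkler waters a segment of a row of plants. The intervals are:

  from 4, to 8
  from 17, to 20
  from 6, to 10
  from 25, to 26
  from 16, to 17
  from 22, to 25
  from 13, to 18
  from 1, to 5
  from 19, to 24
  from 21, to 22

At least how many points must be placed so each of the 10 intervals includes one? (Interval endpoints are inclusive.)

5

Process intervals by earliest right end; each time one isn't hit yet, stab at its right endpoint.
Sorted: [1,5] [4,8] [6,10] [16,17] [13,18] [17,20] [21,22] [19,24] [22,25] [25,26]
{[1,5],[4,8]} hit by 5; {[6,10]} hit by 10; {[16,17],[13,18],[17,20]} hit by 17; {[21,22],[19,24],[22,25]} hit by 22; {[25,26]} hit by 26.
Points: 5, 10, 17, 22, 26 (5 total).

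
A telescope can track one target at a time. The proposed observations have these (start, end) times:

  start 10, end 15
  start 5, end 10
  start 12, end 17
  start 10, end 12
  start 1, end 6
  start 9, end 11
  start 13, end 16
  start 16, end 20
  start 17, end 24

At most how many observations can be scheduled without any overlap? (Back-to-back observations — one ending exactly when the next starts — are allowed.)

Sort by end time and greedily take each interval whose start is ≥ the last chosen end.
By end time: (1,6), (5,10), (9,11), (10,12), (10,15), (13,16), (12,17), (16,20), (17,24).
Pick (1,6); next start ≥ 6 → (9,11); next start ≥ 11 → (13,16); next start ≥ 16 → (16,20).
Selected 4 observations.

4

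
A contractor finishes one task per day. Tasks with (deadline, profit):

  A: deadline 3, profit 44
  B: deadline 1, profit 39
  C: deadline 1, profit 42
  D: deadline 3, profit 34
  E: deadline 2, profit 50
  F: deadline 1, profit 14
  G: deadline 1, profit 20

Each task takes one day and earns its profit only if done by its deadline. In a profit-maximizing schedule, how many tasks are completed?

3

By profit: E(d2,50), A(d3,44), C(d1,42), B(d1,39), D(d3,34), G(d1,20), F(d1,14)
E→slot 2; A→slot 3; C→slot 1; B skipped; D skipped; G skipped; F skipped.
3 of 7 scheduled.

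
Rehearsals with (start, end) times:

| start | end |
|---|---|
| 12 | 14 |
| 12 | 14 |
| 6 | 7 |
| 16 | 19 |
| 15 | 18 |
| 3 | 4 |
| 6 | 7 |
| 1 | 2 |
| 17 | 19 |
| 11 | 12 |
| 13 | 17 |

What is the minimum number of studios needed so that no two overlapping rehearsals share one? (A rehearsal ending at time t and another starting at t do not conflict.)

Count concurrent intervals with a sweep; the peak is the room count.
starts: [1, 3, 6, 6, 11, 12, 12, 13, 15, 16, 17]
ends:   [2, 4, 7, 7, 12, 14, 14, 17, 18, 19, 19]
s1→1 e2→0 s3→1 e4→0 s6→1 s6→2 e7→1 e7→0 s11→1 e12→0 s12→1 s12→2 s13→3  — peak 3.

3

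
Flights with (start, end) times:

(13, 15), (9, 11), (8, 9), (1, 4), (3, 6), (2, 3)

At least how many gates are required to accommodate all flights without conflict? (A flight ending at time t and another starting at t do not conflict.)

Count concurrent intervals with a sweep; the peak is the room count.
starts: [1, 2, 3, 8, 9, 13]
ends:   [3, 4, 6, 9, 11, 15]
s1→1 s2→2  — peak 2.

2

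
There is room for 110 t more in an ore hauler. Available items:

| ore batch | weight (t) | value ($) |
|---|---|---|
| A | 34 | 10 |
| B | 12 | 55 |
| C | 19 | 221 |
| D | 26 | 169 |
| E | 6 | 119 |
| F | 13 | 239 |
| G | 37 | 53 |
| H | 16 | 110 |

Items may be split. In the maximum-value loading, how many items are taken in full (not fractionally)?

6

Greedy by value/weight ratio, highest first.
Order: E (119/6=19.83) > F (239/13=18.38) > C (221/19=11.63) > H (110/16=6.88) > D (169/26=6.50) > B (55/12=4.58) > G (53/37=1.43) > A (10/34=0.29)
Fill: take E (6 @ 119) → take F (13 @ 239) → take C (19 @ 221) → take H (16 @ 110) → take D (26 @ 169) → take B (12 @ 55) → take 18/37 of G → 25.78; 110/110 used.
6 item(s) taken whole; one partial (take 18/37 of G).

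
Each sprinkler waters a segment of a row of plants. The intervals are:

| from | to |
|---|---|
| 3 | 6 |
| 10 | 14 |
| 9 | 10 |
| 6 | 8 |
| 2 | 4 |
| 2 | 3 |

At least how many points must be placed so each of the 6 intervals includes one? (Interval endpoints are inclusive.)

By right end: [2,3]  [2,4]  [3,6]  [6,8]  [9,10]  [10,14]
[2,3] uncovered → point at 3; [6,8] uncovered → point at 8; [9,10] uncovered → point at 10.
Points: 3, 8, 10 (3 total).

3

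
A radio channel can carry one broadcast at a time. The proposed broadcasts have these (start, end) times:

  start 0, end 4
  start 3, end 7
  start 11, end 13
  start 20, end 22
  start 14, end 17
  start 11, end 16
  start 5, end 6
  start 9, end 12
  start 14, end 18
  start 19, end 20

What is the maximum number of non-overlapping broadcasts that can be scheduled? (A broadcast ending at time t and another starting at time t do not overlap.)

Greedy by earliest finish: after sorting by end time, pick each interval compatible with the last pick.
By end time: (0,4), (5,6), (3,7), (9,12), (11,13), (11,16), (14,17), (14,18), (19,20), (20,22).
Pick (0,4); next start ≥ 4 → (5,6); next start ≥ 6 → (9,12); next start ≥ 12 → (14,17); next start ≥ 17 → (19,20); next start ≥ 20 → (20,22).
Selected 6 broadcasts.

6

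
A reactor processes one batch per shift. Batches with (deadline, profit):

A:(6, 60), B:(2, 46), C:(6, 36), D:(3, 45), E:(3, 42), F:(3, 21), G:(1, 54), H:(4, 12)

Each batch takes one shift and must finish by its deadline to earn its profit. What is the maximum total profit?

253

Take jobs in profit order; each goes to the latest open slot no later than its deadline.
By profit: A(d6,60), G(d1,54), B(d2,46), D(d3,45), E(d3,42), C(d6,36), F(d3,21), H(d4,12)
A→slot 6; G→slot 1; B→slot 2; D→slot 3; E skipped; C→slot 5; F skipped; H→slot 4.
Profit = 54 + 46 + 45 + 12 + 36 + 60 = 253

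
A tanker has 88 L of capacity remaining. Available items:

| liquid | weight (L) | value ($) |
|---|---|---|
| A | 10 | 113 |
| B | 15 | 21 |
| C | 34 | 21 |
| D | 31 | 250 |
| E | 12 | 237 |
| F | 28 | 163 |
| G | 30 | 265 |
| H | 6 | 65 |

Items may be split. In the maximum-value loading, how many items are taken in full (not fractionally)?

4

Order: E (237/12=19.75) > A (113/10=11.30) > H (65/6=10.83) > G (265/30=8.83) > D (250/31=8.06) > F (163/28=5.82) > B (21/15=1.40) > C (21/34=0.62)
Fill: take E (12 @ 237) → take A (10 @ 113) → take H (6 @ 65) → take G (30 @ 265) → take 30/31 of D → 241.94; 88/88 used.
4 item(s) taken whole; one partial (take 30/31 of D).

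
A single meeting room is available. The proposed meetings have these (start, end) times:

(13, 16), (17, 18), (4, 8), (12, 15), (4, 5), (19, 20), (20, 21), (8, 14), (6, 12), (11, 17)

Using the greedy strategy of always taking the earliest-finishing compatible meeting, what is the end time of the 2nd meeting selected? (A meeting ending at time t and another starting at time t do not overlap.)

12

Sort by end time and greedily take each interval whose start is ≥ the last chosen end.
By end time: (4,5), (4,8), (6,12), (8,14), (12,15), (13,16), (11,17), (17,18), (19,20), (20,21).
Pick (4,5); next start ≥ 5 → (6,12); next start ≥ 12 → (12,15); next start ≥ 15 → (17,18); next start ≥ 18 → (19,20); next start ≥ 20 → (20,21).
Selected: (4,5) (6,12) (12,15) (17,18) (19,20) (20,21)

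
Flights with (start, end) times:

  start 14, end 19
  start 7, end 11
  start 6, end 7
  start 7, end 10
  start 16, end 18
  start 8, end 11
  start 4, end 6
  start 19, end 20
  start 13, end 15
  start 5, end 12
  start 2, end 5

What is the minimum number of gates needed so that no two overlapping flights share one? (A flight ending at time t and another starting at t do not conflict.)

4

starts: [2, 4, 5, 6, 7, 7, 8, 13, 14, 16, 19]
ends:   [5, 6, 7, 10, 11, 11, 12, 15, 18, 19, 20]
s2→1 s4→2 e5→1 s5→2 e6→1 s6→2 e7→1 s7→2 s7→3 s8→4  — peak 4.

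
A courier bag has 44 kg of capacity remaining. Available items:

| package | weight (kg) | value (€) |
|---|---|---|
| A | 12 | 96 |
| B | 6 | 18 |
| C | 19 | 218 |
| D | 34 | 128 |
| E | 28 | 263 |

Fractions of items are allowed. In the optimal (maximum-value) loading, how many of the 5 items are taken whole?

Greedy by value/weight ratio, highest first.
Ratios (sorted): C 11.47, E 9.39, A 8.00, D 3.76, B 3.00
take C (19 @ 218); take 25/28 of E → 234.82. Capacity used 44/44.
1 item(s) taken whole; one partial (take 25/28 of E).

1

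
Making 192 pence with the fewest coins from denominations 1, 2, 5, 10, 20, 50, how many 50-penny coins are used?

3

Greedy: take as many of the largest coin as possible, then repeat with the remainder.
192 = 3×50 + 2×20 + 1×2
Count of 50: 3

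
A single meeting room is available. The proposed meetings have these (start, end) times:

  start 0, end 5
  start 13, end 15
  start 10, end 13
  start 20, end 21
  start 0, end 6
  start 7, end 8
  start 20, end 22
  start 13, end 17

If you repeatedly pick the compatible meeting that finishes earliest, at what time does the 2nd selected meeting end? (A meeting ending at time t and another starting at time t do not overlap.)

Sort by end time and greedily take each interval whose start is ≥ the last chosen end.
Sorted by end: (0,5)  (0,6)  (7,8)  (10,13)  (13,15)  (13,17)  (20,21)  (20,22)
take (0,5); skip (0,6); take (7,8); take (10,13); take (13,15); take (20,21); skip (20,22).
Selected: (0,5) (7,8) (10,13) (13,15) (20,21)

8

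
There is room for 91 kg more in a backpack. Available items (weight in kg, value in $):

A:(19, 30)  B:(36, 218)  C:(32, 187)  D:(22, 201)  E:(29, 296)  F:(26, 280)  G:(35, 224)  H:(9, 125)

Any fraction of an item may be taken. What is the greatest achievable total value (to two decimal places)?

Sort by value per unit weight and fill in that order.
Ratios (sorted): H 13.89, F 10.77, E 10.21, D 9.14, G 6.40, B 6.06, C 5.84, A 1.58
take H (9 @ 125); take F (26 @ 280); take E (29 @ 296); take D (22 @ 201); take 5/35 of G → 32.00. Capacity used 91/91.
Total value = 934.00

934.00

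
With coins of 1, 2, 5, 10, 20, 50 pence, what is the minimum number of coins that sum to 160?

Greedy: take as many of the largest coin as possible, then repeat with the remainder.
160 = 3×50 + 1×10
Total coins = 3 + 1 = 4

4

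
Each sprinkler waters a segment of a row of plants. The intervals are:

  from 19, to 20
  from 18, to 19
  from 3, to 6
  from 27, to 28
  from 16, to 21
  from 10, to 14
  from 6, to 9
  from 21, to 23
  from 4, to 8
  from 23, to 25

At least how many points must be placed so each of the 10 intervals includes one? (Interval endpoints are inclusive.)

5

Sorted: [3,6] [4,8] [6,9] [10,14] [18,19] [19,20] [16,21] [21,23] [23,25] [27,28]
{[3,6],[4,8],[6,9]} hit by 6; {[10,14]} hit by 14; {[18,19],[19,20],[16,21]} hit by 19; {[21,23],[23,25]} hit by 23; {[27,28]} hit by 28.
Points: 6, 14, 19, 23, 28 (5 total).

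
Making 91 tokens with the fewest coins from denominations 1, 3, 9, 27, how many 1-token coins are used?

91 − 3×27→10 − 1×9→1 − 1×1→0
Count of 1: 1

1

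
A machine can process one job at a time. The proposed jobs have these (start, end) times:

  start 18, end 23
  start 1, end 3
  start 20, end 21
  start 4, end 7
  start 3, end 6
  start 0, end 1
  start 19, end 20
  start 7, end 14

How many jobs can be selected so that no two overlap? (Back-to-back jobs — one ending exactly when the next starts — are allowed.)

6

Greedy by earliest finish: after sorting by end time, pick each interval compatible with the last pick.
Sorted by end: (0,1)  (1,3)  (3,6)  (4,7)  (7,14)  (19,20)  (20,21)  (18,23)
take (0,1); take (1,3); take (3,6); skip (4,7); take (7,14); take (19,20); take (20,21); skip (18,23).
Selected 6 jobs.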